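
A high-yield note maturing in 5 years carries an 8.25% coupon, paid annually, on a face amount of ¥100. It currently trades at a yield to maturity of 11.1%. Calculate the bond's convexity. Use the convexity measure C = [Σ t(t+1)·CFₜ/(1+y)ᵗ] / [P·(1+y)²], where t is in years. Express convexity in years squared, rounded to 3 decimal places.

19.500

With y = 0.111:
  t   CF        PV=CF/(1+0.111)^t    t·PV        t(t+1)·PV
  1         8.25         7.4257         7.4257          14.8515
  2         8.25         6.6838        13.3677          40.1030
  3         8.25         6.0161        18.0482          72.1927
  4         8.25         5.4150        21.6600         108.2998
  5       108.25        63.9525       319.7626       1,918.5754
  Σ                     89.4931       380.2641       2,154.0223
P = 89.4931.
Convexity = Σ t(t+1)·PV / [P·(1+y)²] = 2,154.0223 / (89.4931 × 1.234321) = 19.49990.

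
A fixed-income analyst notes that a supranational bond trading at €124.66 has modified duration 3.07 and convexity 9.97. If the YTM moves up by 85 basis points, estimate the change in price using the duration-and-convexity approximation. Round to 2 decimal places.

Duration effect: -D_mod·Δy = -3.07 × (+0.0085) = -0.026095
Convexity effect: ½·C·(Δy)² = 0.5 × 9.97 × (0.0085)² = +0.00036016625
ΔP/P ≈ -0.026095 + 0.00036016625 = -0.02573483375
ΔP ≈ 124.66 × (-0.02573483375) = -3.208104375275.

-€3.21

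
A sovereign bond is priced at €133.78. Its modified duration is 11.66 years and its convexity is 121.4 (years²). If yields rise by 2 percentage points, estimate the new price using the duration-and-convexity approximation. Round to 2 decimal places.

Duration effect: -D_mod·Δy = -11.66 × (+0.02) = -0.233200
Convexity effect: ½·C·(Δy)² = 0.5 × 121.4 × (0.02)² = +0.0242800
ΔP/P ≈ -0.233200 + 0.0242800 = -0.208920
New price ≈ 133.78 × (1 - 0.208920) = 105.8306824.

€105.83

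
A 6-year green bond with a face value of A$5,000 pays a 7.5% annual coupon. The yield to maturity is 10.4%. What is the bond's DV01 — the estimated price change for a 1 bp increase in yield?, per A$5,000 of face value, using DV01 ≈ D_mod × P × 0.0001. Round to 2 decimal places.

Periodic yield y = 0.104.
  t   CF        PV=CF/(1+0.104)^t    t·PV
  1       375.00       339.6739       339.6739
  2       375.00       307.6756       615.3513
  3       375.00       278.6917       836.0751
  4       375.00       252.4381     1,009.7526
  5       375.00       228.6577     1,143.2887
  6     5,375.00     2,968.6844    17,812.1063
  Σ                  4,375.8215    21,756.2479
P = 4,375.8215; D_Mac = 4.97192 yrs; D_mod = 4.50355 yrs.
DV01 ≈ 4.50355 × 4,375.8215 × 0.0001 = 1.970675.

A$1.97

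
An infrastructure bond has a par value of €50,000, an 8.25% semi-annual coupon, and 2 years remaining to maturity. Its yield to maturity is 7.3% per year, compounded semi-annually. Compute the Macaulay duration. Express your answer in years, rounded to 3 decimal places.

Periodic yield y = 0.0365. Discount each cash flow and weight by its period:
  t   CF        PV=CF/(1+0.0365)^t    t·PV
  1     2,062.50     1,989.8698     1,989.8698
  2     2,062.50     1,919.7972     3,839.5943
  3     2,062.50     1,852.1921     5,556.5764
  4    52,062.50    45,107.3998   180,429.5992
  Σ                 50,869.2589   191,815.6397
Price P = Σ PV = 50,869.2589.
Macaulay duration = Σ(t·PV) / P = 191,815.6397 / 50,869.2589 = 3.77076 half-year periods.
In years: 3.77076 / 2 = 1.88538 years.

1.885 years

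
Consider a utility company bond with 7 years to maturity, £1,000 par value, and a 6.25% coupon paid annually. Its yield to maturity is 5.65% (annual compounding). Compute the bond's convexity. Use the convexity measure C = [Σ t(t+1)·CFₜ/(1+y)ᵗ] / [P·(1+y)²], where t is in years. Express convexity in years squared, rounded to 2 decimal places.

39.78

With y = 0.0565:
  t   CF        PV=CF/(1+0.0565)^t    t·PV        t(t+1)·PV
  1        62.50        59.1576        59.1576         118.3152
  2        62.50        55.9939       111.9879         335.9636
  3        62.50        52.9995       158.9984         635.9936
  4        62.50        50.1651       200.6606       1,003.3028
  5        62.50        47.4824       237.4119       1,424.4715
  6        62.50        44.9431       269.6586       1,887.6101
  7     1,062.50       723.1734     5,062.2136      40,497.7091
  Σ                  1,033.9150     6,100.0886      45,903.3659
P = 1,033.9150.
Convexity = Σ t(t+1)·PV / [P·(1+y)²] = 45,903.3659 / (1,033.9150 × 1.116192) = 39.77596.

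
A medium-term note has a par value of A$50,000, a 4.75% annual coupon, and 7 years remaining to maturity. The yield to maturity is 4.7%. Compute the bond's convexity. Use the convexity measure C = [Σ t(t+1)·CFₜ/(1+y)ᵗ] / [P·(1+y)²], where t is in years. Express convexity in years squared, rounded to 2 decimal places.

42.58

With y = 0.047:
  t   CF        PV=CF/(1+0.047)^t    t·PV        t(t+1)·PV
  1     2,375.00     2,268.3859     2,268.3859       4,536.7717
  2     2,375.00     2,166.5577     4,333.1153      12,999.3459
  3     2,375.00     2,069.3005     6,207.9016      24,831.6064
  4     2,375.00     1,976.4093     7,905.6372      39,528.1859
  5     2,375.00     1,887.6880     9,438.4398      56,630.6388
  6     2,375.00     1,802.9493    10,817.6960      75,723.8723
  7    52,375.00    37,974.9547   265,824.6827   2,126,597.4620
  Σ                 50,146.2453   306,795.8585   2,340,847.8829
P = 50,146.2453.
Convexity = Σ t(t+1)·PV / [P·(1+y)²] = 2,340,847.8829 / (50,146.2453 × 1.096209) = 42.58351.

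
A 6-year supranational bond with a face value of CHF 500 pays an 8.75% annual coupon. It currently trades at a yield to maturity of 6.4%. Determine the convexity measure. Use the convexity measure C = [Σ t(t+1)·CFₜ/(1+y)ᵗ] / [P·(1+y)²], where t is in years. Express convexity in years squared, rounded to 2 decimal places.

With y = 0.064:
  t   CF        PV=CF/(1+0.064)^t    t·PV        t(t+1)·PV
  1        43.75        41.1184        41.1184          82.2368
  2        43.75        38.6451        77.2903         231.8708
  3        43.75        36.3206       108.9618         435.8474
  4        43.75        34.1359       136.5437         682.7183
  5        43.75        32.0826       160.4131         962.4788
  6       543.75       374.7568     2,248.5407      15,739.7849
  Σ                    557.0595     2,772.8680      18,134.9370
P = 557.0595.
Convexity = Σ t(t+1)·PV / [P·(1+y)²] = 18,134.9370 / (557.0595 × 1.132096) = 28.75618.

28.76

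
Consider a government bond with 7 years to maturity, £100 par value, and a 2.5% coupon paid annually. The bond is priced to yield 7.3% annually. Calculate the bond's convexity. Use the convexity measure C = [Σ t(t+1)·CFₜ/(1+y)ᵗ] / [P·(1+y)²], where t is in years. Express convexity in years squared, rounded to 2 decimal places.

With y = 0.073:
  t   CF        PV=CF/(1+0.073)^t    t·PV        t(t+1)·PV
  1         2.50         2.3299         2.3299           4.6598
  2         2.50         2.1714         4.3428          13.0284
  3         2.50         2.0237         6.0710          24.2841
  4         2.50         1.8860         7.5440          37.7200
  5         2.50         1.7577         8.7884          52.7306
  6         2.50         1.6381         9.8286          68.8004
  7       102.50        62.5930       438.1510       3,505.2084
  Σ                     74.3998       477.0558       3,706.4317
P = 74.3998.
Convexity = Σ t(t+1)·PV / [P·(1+y)²] = 3,706.4317 / (74.3998 × 1.151329) = 43.26980.

43.27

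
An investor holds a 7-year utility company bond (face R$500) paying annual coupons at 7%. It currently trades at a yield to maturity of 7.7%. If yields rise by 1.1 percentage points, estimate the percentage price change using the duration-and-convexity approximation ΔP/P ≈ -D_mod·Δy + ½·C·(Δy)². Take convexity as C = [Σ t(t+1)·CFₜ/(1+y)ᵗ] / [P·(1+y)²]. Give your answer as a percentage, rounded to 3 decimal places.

-5.640%

With y = 0.077:
  t   CF        PV=CF/(1+0.077)^t    t·PV        t(t+1)·PV
  1        35.00        32.4977        32.4977          64.9954
  2        35.00        30.1743        60.3485         181.0456
  3        35.00        28.0170        84.0509         336.2035
  4        35.00        26.0139       104.0555         520.2777
  5        35.00        24.1540       120.7701         724.6208
  6        35.00        22.4271       134.5628         941.9397
  7       535.00       318.3053     2,228.1370      17,825.0963
  Σ                    481.5892     2,764.4226      20,594.1790
P = 481.5892; D_Mac = 5.74021 yrs; D_mod = 5.32981 yrs; C = 36.86687.
Duration effect: -5.32981 × (+0.011) = -0.058628
Convexity effect: 0.5 × 36.86687 × (0.011)² = +0.0022304
ΔP/P ≈ -0.058628 + 0.0022304 = -0.056397 = -5.6397%.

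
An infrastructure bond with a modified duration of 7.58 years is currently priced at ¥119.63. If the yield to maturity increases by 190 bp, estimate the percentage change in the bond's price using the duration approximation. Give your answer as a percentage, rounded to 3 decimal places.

Duration approximation: ΔP/P ≈ -D_mod · Δy = -7.58 × (+0.019) = -0.144020.
As a percentage: -14.4020%.

-14.402%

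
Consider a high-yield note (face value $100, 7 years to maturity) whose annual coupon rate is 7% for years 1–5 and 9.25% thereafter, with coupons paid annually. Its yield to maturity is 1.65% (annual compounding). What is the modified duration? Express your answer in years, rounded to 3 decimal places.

Periodic yield y = 0.0165. First find Macaulay duration:
  t   CF        PV=CF/(1+0.0165)^t    t·PV
  1         7.00         6.8864         6.8864
  2         7.00         6.7746        13.5492
  3         7.00         6.6646        19.9939
  4         7.00         6.5564        26.2258
  5         7.00         6.4500        32.2501
  6         9.25         8.3849        50.3093
  7       109.25        97.4249       681.9740
  Σ                    139.1418       831.1887
P = 139.1418; Macaulay duration = 831.1887 / 139.1418 = 5.97368 years.
Modified duration = D_Mac / (1 + y) = 5.97368 / 1.0165 = 5.87671 years.

5.877 years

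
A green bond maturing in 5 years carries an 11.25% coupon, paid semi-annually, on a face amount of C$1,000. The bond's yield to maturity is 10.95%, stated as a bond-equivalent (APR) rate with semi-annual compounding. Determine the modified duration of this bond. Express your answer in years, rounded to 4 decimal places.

Periodic yield y = 0.05475. First find Macaulay duration:
  t   CF        PV=CF/(1+0.05475)^t    t·PV
  1        56.25        53.3302        53.3302
  2        56.25        50.5619       101.1238
  3        56.25        47.9373       143.8120
  4        56.25        45.4490       181.7960
  5        56.25        43.0898       215.4492
  6        56.25        40.8531       245.1188
  7        56.25        38.7325       271.1277
  8        56.25        36.7220       293.7760
  9        56.25        34.8158       313.3424
  10    1,056.25       619.8283     6,198.2827
  Σ                  1,011.3200     8,017.1588
P = 1,011.3200; Macaulay duration = 8,017.1588 / 1,011.3200 = 7.92742 half-year periods = 3.96371 years.
Modified duration = D_Mac / (1 + y) = 3.96371 / 1.05475 = 3.75796 years.

3.7580 years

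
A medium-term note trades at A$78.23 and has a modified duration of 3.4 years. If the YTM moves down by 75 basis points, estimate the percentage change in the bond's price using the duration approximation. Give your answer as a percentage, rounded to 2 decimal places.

Duration approximation: ΔP/P ≈ -D_mod · Δy = -3.4 × (-0.0075) = +0.025500.
As a percentage: +2.5500%.

+2.55%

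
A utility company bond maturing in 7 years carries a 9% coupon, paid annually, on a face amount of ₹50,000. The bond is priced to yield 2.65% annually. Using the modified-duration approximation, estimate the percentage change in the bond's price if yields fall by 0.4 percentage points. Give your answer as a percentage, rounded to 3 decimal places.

+2.237%

Periodic yield y = 0.0265. Modified duration first:
  t   CF        PV=CF/(1+0.0265)^t    t·PV
  1     4,500.00     4,383.8285     4,383.8285
  2     4,500.00     4,270.6562     8,541.3123
  3     4,500.00     4,160.4054    12,481.2162
  4     4,500.00     4,053.0009    16,212.0036
  5     4,500.00     3,948.3691    19,741.8455
  6     4,500.00     3,846.4385    23,078.6309
  7    54,500.00    45,382.0204   317,674.1425
  Σ                 70,044.7190   402,112.9796
P = 70,044.7190; D_Mac = 5.74080 yrs; D_mod = 5.74080/(1+0.0265) = 5.59260 yrs.
ΔP/P ≈ -D_mod · Δy = -5.59260 × (-0.004) = +0.022370 = +2.2370%.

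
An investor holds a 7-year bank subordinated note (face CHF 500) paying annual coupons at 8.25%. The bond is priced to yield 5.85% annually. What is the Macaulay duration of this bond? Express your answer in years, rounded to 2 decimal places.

5.68 years

Periodic yield y = 0.0585. Discount each cash flow and weight by its year:
  t   CF        PV=CF/(1+0.0585)^t    t·PV
  1        41.25        38.9702        38.9702
  2        41.25        36.8165        73.6330
  3        41.25        34.7817       104.3452
  4        41.25        32.8595       131.4379
  5        41.25        31.0434       155.2171
  6        41.25        29.3278       175.9665
  7       541.25       363.5481     2,544.8367
  Σ                    567.3472     3,224.4066
Price P = Σ PV = 567.3472.
Macaulay duration = Σ(t·PV) / P = 3,224.4066 / 567.3472 = 5.68330 years.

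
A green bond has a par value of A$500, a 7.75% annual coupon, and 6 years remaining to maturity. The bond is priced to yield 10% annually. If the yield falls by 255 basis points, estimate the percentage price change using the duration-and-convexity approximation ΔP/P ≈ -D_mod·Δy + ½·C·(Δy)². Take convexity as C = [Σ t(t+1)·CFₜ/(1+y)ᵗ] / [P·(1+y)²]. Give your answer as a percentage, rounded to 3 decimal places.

+12.373%

With y = 0.1:
  t   CF        PV=CF/(1+0.1)^t    t·PV        t(t+1)·PV
  1        38.75        35.2273        35.2273          70.4545
  2        38.75        32.0248        64.0496         192.1488
  3        38.75        29.1134        87.3403         349.3614
  4        38.75        26.4668       105.8671         529.3354
  5        38.75        24.0607       120.3035         721.8210
  6       538.75       304.1103     1,824.6620      12,772.6339
  Σ                    451.0033     2,237.4498      14,635.7550
P = 451.0033; D_Mac = 4.96105 yrs; D_mod = 4.51004 yrs; C = 26.81946.
Duration effect: -4.51004 × (-0.0255) = +0.115006
Convexity effect: 0.5 × 26.81946 × (-0.0255)² = +0.0087197
ΔP/P ≈ +0.115006 + 0.0087197 = +0.123726 = +12.3726%.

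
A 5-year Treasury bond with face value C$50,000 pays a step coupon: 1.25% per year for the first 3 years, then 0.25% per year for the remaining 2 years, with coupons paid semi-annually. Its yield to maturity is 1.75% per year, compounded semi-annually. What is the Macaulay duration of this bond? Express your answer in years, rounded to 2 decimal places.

Periodic yield y = 0.00875. Discount each cash flow and weight by its period:
  t   CF        PV=CF/(1+0.00875)^t    t·PV
  1       312.50       309.7893       309.7893
  2       312.50       307.1022       614.2044
  3       312.50       304.4384       913.3151
  4       312.50       301.7976     1,207.1905
  5       312.50       299.1798     1,495.8991
  6       312.50       296.5847     1,779.5082
  7        62.50        58.8024       411.6169
  8        62.50        58.2924       466.3389
  9        62.50        57.7867       520.0805
  10   50,062.50    45,885.6677   458,856.6775
  Σ                 47,879.4413   466,574.6204
Price P = Σ PV = 47,879.4413.
Macaulay duration = Σ(t·PV) / P = 466,574.6204 / 47,879.4413 = 9.74478 half-year periods.
In years: 9.74478 / 2 = 4.87239 years.

4.87 years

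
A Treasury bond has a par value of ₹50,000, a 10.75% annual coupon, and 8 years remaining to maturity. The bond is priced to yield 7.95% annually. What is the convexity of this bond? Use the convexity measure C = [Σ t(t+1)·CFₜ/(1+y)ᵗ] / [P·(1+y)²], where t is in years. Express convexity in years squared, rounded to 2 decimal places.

With y = 0.0795:
  t   CF        PV=CF/(1+0.0795)^t    t·PV        t(t+1)·PV
  1     5,375.00     4,979.1570     4,979.1570       9,958.3140
  2     5,375.00     4,612.4660     9,224.9319      27,674.7958
  3     5,375.00     4,272.7800    12,818.3399      51,273.3596
  4     5,375.00     3,958.1102    15,832.4408      79,162.2041
  5     5,375.00     3,666.6144    18,333.0718     109,998.4309
  6     5,375.00     3,396.5858    20,379.5148     142,656.6033
  7     5,375.00     3,146.4435    22,025.1047     176,200.8377
  8    55,375.00    30,028.4258   240,227.4066   2,162,046.6595
  Σ                 58,060.5827   343,819.9676   2,758,971.2049
P = 58,060.5827.
Convexity = Σ t(t+1)·PV / [P·(1+y)²] = 2,758,971.2049 / (58,060.5827 × 1.165320) = 40.77749.

40.78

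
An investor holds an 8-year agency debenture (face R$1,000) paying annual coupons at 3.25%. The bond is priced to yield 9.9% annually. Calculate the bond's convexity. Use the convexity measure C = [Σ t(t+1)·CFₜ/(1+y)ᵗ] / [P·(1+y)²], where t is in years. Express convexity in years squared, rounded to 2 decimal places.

49.14

With y = 0.099:
  t   CF        PV=CF/(1+0.099)^t    t·PV        t(t+1)·PV
  1        32.50        29.5723        29.5723          59.1447
  2        32.50        26.9084        53.8168         161.4504
  3        32.50        24.4844        73.4533         293.8134
  4        32.50        22.2788        89.1154         445.5768
  5        32.50        20.2719       101.3596         608.1576
  6        32.50        18.4458       110.6747         774.7231
  7        32.50        16.7842       117.4891         939.9128
  8     1,032.50       485.1863     3,881.4903      34,933.4129
  Σ                    643.9322     4,456.9716      38,216.1917
P = 643.9322.
Convexity = Σ t(t+1)·PV / [P·(1+y)²] = 38,216.1917 / (643.9322 × 1.207801) = 49.13737.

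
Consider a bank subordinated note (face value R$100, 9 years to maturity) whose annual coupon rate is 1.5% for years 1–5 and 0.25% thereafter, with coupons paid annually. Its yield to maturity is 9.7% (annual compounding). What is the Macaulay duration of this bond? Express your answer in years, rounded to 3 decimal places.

8.271 years

Periodic yield y = 0.097. Discount each cash flow and weight by its year:
  t   CF        PV=CF/(1+0.097)^t    t·PV
  1         1.50         1.3674         1.3674
  2         1.50         1.2465         2.4929
  3         1.50         1.1362         3.4087
  4         1.50         1.0358         4.1431
  5         1.50         0.9442         4.7209
  6         0.25         0.1434         0.8607
  7         0.25         0.1308         0.9154
  8         0.25         0.1192         0.9536
  9       100.25        43.5737       392.1636
  Σ                     49.6972       411.0263
Price P = Σ PV = 49.6972.
Macaulay duration = Σ(t·PV) / P = 411.0263 / 49.6972 = 8.27062 years.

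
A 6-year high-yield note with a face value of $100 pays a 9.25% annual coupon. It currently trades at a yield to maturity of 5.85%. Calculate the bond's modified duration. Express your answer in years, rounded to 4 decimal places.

Periodic yield y = 0.0585. First find Macaulay duration:
  t   CF        PV=CF/(1+0.0585)^t    t·PV
  1         9.25         8.7388         8.7388
  2         9.25         8.2558        16.5116
  3         9.25         7.7995        23.3986
  4         9.25         7.3685        29.4739
  5         9.25         6.9613        34.8063
  6       109.25        77.6741       466.0446
  Σ                    116.7980       578.9739
P = 116.7980; Macaulay duration = 578.9739 / 116.7980 = 4.95705 years.
Modified duration = D_Mac / (1 + y) = 4.95705 / 1.0585 = 4.68309 years.

4.6831 years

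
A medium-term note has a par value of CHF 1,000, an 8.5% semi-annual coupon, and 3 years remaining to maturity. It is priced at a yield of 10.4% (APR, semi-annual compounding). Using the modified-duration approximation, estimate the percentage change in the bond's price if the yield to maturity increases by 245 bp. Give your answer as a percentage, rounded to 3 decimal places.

Periodic yield y = 0.052. Modified duration first:
  t   CF        PV=CF/(1+0.052)^t    t·PV
  1        42.50        40.3992        40.3992
  2        42.50        38.4023        76.8046
  3        42.50        36.5041       109.5123
  4        42.50        34.6997       138.7989
  5        42.50        32.9845       164.9226
  6     1,042.50       769.0979     4,614.5874
  Σ                    952.0878     5,145.0251
P = 952.0878; D_Mac = 5.40394 half-year periods = 2.70197 yrs; D_mod = 2.70197/(1+0.052) = 2.56841 yrs.
ΔP/P ≈ -D_mod · Δy = -2.56841 × (+0.0245) = -0.062926 = -6.2926%.

-6.293%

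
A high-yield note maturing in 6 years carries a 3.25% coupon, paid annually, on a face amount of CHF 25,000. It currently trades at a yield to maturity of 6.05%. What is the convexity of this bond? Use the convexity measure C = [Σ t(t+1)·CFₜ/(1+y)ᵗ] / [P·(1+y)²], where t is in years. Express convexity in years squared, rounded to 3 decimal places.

With y = 0.0605:
  t   CF        PV=CF/(1+0.0605)^t    t·PV        t(t+1)·PV
  1       812.50       766.1480       766.1480       1,532.2961
  2       812.50       722.4404     1,444.8808       4,334.6424
  3       812.50       681.2262     2,043.6786       8,174.7146
  4       812.50       642.3632     2,569.4529      12,847.2647
  5       812.50       605.7173     3,028.5867      18,171.5202
  6    25,812.50    18,145.3785   108,872.2710     762,105.8973
  Σ                 21,563.2737   118,725.0182     807,166.3352
P = 21,563.2737.
Convexity = Σ t(t+1)·PV / [P·(1+y)²] = 807,166.3352 / (21,563.2737 × 1.124660) = 33.28335.

33.283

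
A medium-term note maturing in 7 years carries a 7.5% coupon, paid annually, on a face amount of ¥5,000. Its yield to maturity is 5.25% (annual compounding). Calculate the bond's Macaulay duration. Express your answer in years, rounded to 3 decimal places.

Periodic yield y = 0.0525. Discount each cash flow and weight by its year:
  t   CF        PV=CF/(1+0.0525)^t    t·PV
  1       375.00       356.2945       356.2945
  2       375.00       338.5221       677.0443
  3       375.00       321.6362       964.9087
  4       375.00       305.5926     1,222.3704
  5       375.00       290.3493     1,451.7464
  6       375.00       275.8663     1,655.1978
  7     5,375.00     3,756.8490    26,297.9428
  Σ                  5,645.1100    32,625.5049
Price P = Σ PV = 5,645.1100.
Macaulay duration = Σ(t·PV) / P = 32,625.5049 / 5,645.1100 = 5.77943 years.

5.779 years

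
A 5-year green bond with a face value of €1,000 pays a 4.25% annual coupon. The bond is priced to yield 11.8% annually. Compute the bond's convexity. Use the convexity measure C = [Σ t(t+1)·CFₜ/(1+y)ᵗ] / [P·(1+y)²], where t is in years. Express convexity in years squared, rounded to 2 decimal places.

21.03

With y = 0.118:
  t   CF        PV=CF/(1+0.118)^t    t·PV        t(t+1)·PV
  1        42.50        38.0143        38.0143          76.0286
  2        42.50        34.0021        68.0041         204.0124
  3        42.50        30.4133        91.2399         364.9596
  4        42.50        27.2033       108.8132         544.0662
  5     1,042.50       596.8525     2,984.2627      17,905.5762
  Σ                    726.4855     3,290.3343      19,094.6429
P = 726.4855.
Convexity = Σ t(t+1)·PV / [P·(1+y)²] = 19,094.6429 / (726.4855 × 1.249924) = 21.02815.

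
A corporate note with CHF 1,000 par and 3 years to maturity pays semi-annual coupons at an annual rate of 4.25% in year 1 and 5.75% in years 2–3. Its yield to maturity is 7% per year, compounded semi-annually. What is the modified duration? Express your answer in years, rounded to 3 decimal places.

2.729 years

Periodic yield y = 0.035. First find Macaulay duration:
  t   CF        PV=CF/(1+0.035)^t    t·PV
  1        21.25        20.5314        20.5314
  2        21.25        19.8371        39.6742
  3        28.75        25.9309        77.7926
  4        28.75        25.0540       100.2159
  5        28.75        24.2067       121.0336
  6     1,028.75       836.8888     5,021.3327
  Σ                    952.4488     5,380.5804
P = 952.4488; Macaulay duration = 5,380.5804 / 952.4488 = 5.64921 half-year periods = 2.82460 years.
Modified duration = D_Mac / (1 + y) = 2.82460 / 1.035 = 2.72909 years.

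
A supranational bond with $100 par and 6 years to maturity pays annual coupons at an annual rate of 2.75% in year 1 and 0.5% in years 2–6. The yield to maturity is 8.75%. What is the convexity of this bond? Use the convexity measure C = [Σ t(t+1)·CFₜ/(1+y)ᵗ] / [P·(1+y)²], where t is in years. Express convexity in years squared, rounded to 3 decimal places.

With y = 0.0875:
  t   CF        PV=CF/(1+0.0875)^t    t·PV        t(t+1)·PV
  1         2.75         2.5287         2.5287           5.0575
  2         0.50         0.4228         0.8456           2.5367
  3         0.50         0.3888         1.1663           4.6651
  4         0.50         0.3575         1.4299           7.1496
  5         0.50         0.3287         1.6436           9.8615
  6       100.50        60.7562       364.5371       2,551.7596
  Σ                     64.7827       372.1512       2,581.0300
P = 64.7827.
Convexity = Σ t(t+1)·PV / [P·(1+y)²] = 2,581.0300 / (64.7827 × 1.182656) = 33.68804.

33.688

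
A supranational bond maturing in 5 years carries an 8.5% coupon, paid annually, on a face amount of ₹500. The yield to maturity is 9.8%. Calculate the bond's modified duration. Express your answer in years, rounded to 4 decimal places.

3.8753 years

Periodic yield y = 0.098. First find Macaulay duration:
  t   CF        PV=CF/(1+0.098)^t    t·PV
  1        42.50        38.7067        38.7067
  2        42.50        35.2520        70.5041
  3        42.50        32.1057        96.3170
  4        42.50        29.2401       116.9606
  5       542.50       339.9289     1,699.6443
  Σ                    475.2335     2,022.1328
P = 475.2335; Macaulay duration = 2,022.1328 / 475.2335 = 4.25503 years.
Modified duration = D_Mac / (1 + y) = 4.25503 / 1.098 = 3.87526 years.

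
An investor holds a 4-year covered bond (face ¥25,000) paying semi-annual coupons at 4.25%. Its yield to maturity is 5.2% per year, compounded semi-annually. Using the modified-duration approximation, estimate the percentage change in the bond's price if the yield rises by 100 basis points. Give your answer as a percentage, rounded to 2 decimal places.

Periodic yield y = 0.026. Modified duration first:
  t   CF        PV=CF/(1+0.026)^t    t·PV
  1       531.25       517.7875       517.7875
  2       531.25       504.6662     1,009.3324
  3       531.25       491.8774     1,475.6322
  4       531.25       479.4127     1,917.6506
  5       531.25       467.2638     2,336.3190
  6       531.25       455.4228     2,732.5369
  7       531.25       443.8819     3,107.1732
  8    25,531.25    20,791.8528   166,334.8225
  Σ                 24,152.1651   179,431.2543
P = 24,152.1651; D_Mac = 7.42920 half-year periods = 3.71460 yrs; D_mod = 3.71460/(1+0.026) = 3.62047 yrs.
ΔP/P ≈ -D_mod · Δy = -3.62047 × (+0.01) = -0.036205 = -3.6205%.

-3.62%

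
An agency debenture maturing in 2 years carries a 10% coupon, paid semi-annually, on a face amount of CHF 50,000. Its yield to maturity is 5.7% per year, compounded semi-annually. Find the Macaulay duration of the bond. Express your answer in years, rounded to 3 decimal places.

1.867 years

Periodic yield y = 0.0285. Discount each cash flow and weight by its period:
  t   CF        PV=CF/(1+0.0285)^t    t·PV
  1     2,500.00     2,430.7244     2,430.7244
  2     2,500.00     2,363.3684     4,726.7367
  3     2,500.00     2,297.8788     6,893.6364
  4    52,500.00    46,918.2839   187,673.1358
  Σ                 54,010.2555   201,724.2333
Price P = Σ PV = 54,010.2555.
Macaulay duration = Σ(t·PV) / P = 201,724.2333 / 54,010.2555 = 3.73492 half-year periods.
In years: 3.73492 / 2 = 1.86746 years.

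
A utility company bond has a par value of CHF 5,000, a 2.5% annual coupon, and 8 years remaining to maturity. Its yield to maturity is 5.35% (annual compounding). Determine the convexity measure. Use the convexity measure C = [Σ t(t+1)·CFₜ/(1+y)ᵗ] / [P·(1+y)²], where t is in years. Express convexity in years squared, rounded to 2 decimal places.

With y = 0.0535:
  t   CF        PV=CF/(1+0.0535)^t    t·PV        t(t+1)·PV
  1       125.00       118.6521       118.6521         237.3042
  2       125.00       112.6266       225.2532         675.7595
  3       125.00       106.9071       320.7212       1,282.8847
  4       125.00       101.4780       405.9120       2,029.5598
  5       125.00        96.3246       481.6231       2,889.7387
  6       125.00        91.4330       548.5978       3,840.1843
  7       125.00        86.7897       607.5280       4,860.2237
  8     5,125.00     3,377.6726    27,021.3808     243,192.4268
  Σ                  4,091.8836    29,729.6680     259,008.0818
P = 4,091.8836.
Convexity = Σ t(t+1)·PV / [P·(1+y)²] = 259,008.0818 / (4,091.8836 × 1.109862) = 57.03231.

57.03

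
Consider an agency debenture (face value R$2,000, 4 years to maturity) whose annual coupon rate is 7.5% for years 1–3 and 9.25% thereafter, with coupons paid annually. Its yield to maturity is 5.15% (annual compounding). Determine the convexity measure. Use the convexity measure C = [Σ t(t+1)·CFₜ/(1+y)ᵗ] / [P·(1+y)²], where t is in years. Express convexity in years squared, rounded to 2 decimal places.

With y = 0.0515:
  t   CF        PV=CF/(1+0.0515)^t    t·PV        t(t+1)·PV
  1       150.00       142.6534       142.6534         285.3067
  2       150.00       135.6665       271.3331         813.9992
  3       150.00       129.0219       387.0657       1,548.2628
  4     2,185.00     1,787.3695     7,149.4778      35,747.3892
  Σ                  2,194.7112     7,950.5299      38,394.9579
P = 2,194.7112.
Convexity = Σ t(t+1)·PV / [P·(1+y)²] = 38,394.9579 / (2,194.7112 × 1.105652) = 15.82261.

15.82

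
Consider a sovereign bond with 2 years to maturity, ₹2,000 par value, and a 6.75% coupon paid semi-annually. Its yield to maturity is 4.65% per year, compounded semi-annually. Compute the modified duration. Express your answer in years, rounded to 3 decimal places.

1.863 years

Periodic yield y = 0.02325. First find Macaulay duration:
  t   CF        PV=CF/(1+0.02325)^t    t·PV
  1        67.50        65.9663        65.9663
  2        67.50        64.4674       128.9348
  3        67.50        63.0026       189.0078
  4     2,067.50     1,885.8993     7,543.5973
  Σ                  2,079.3356     7,927.5062
P = 2,079.3356; Macaulay duration = 7,927.5062 / 2,079.3356 = 3.81252 half-year periods = 1.90626 years.
Modified duration = D_Mac / (1 + y) = 1.90626 / 1.02325 = 1.86295 years.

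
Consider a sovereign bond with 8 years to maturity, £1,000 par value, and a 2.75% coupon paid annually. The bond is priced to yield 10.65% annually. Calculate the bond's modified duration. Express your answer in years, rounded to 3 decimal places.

6.344 years

Periodic yield y = 0.1065. First find Macaulay duration:
  t   CF        PV=CF/(1+0.1065)^t    t·PV
  1        27.50        24.8531        24.8531
  2        27.50        22.4610        44.9221
  3        27.50        20.2992        60.8975
  4        27.50        18.3454        73.3816
  5        27.50        16.5797        82.8983
  6        27.50        14.9839        89.9033
  7        27.50        13.5417        94.7918
  8     1,027.50       457.2677     3,658.1413
  Σ                    588.3316     4,129.7889
P = 588.3316; Macaulay duration = 4,129.7889 / 588.3316 = 7.01949 years.
Modified duration = D_Mac / (1 + y) = 7.01949 / 1.1065 = 6.34387 years.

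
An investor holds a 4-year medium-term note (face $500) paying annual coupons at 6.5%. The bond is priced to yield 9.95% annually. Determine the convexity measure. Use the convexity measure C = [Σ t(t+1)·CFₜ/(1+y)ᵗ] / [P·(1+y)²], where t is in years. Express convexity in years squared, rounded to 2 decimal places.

With y = 0.0995:
  t   CF        PV=CF/(1+0.0995)^t    t·PV        t(t+1)·PV
  1        32.50        29.5589        29.5589          59.1178
  2        32.50        26.8839        53.7679         161.3036
  3        32.50        24.4511        73.3532         293.4127
  4       532.50       364.3667     1,457.4668       7,287.3340
  Σ                    445.2606     1,614.1467       7,801.1681
P = 445.2606.
Convexity = Σ t(t+1)·PV / [P·(1+y)²] = 7,801.1681 / (445.2606 × 1.208900) = 14.49289.

14.49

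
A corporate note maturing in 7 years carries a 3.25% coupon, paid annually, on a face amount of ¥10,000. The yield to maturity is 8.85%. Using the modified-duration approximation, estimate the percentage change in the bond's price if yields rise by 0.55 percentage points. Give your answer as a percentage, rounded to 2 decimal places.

Periodic yield y = 0.0885. Modified duration first:
  t   CF        PV=CF/(1+0.0885)^t    t·PV
  1       325.00       298.5760       298.5760
  2       325.00       274.3004       548.6009
  3       325.00       251.9986       755.9957
  4       325.00       231.5099       926.0397
  5       325.00       212.6871     1,063.4356
  6       325.00       195.3947     1,172.3681
  7    10,325.00     5,702.8379    39,919.8653
  Σ                  7,167.3047    44,684.8813
P = 7,167.3047; D_Mac = 6.23454 yrs; D_mod = 6.23454/(1+0.0885) = 5.72765 yrs.
ΔP/P ≈ -D_mod · Δy = -5.72765 × (+0.0055) = -0.031502 = -3.1502%.

-3.15%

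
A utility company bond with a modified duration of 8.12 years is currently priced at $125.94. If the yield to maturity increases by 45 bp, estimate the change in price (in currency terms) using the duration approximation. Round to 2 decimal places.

Duration approximation: ΔP/P ≈ -D_mod · Δy = -8.12 × (+0.0045) = -0.036540.
ΔP ≈ 125.94 × (-0.036540) = -4.6018476.

-$4.60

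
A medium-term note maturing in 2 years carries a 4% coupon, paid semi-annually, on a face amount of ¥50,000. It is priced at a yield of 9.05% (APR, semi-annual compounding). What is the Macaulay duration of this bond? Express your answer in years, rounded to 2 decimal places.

Periodic yield y = 0.04525. Discount each cash flow and weight by its period:
  t   CF        PV=CF/(1+0.04525)^t    t·PV
  1     1,000.00       956.7089       956.7089
  2     1,000.00       915.2920     1,830.5839
  3     1,000.00       875.6680     2,627.0040
  4    51,000.00    42,725.7280   170,902.9119
  Σ                 45,473.3969   176,317.2087
Price P = Σ PV = 45,473.3969.
Macaulay duration = Σ(t·PV) / P = 176,317.2087 / 45,473.3969 = 3.87737 half-year periods.
In years: 3.87737 / 2 = 1.93869 years.

1.94 years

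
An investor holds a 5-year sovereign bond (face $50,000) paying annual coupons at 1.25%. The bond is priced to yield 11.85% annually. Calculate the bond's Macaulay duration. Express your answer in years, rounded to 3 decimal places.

Periodic yield y = 0.1185. Discount each cash flow and weight by its year:
  t   CF        PV=CF/(1+0.1185)^t    t·PV
  1       625.00       558.7841       558.7841
  2       625.00       499.5834       999.1669
  3       625.00       446.6548     1,339.9645
  4       625.00       399.3338     1,597.3352
  5    50,625.00    28,919.1214   144,595.6069
  Σ                 30,823.4776   149,090.8576
Price P = Σ PV = 30,823.4776.
Macaulay duration = Σ(t·PV) / P = 149,090.8576 / 30,823.4776 = 4.83693 years.

4.837 years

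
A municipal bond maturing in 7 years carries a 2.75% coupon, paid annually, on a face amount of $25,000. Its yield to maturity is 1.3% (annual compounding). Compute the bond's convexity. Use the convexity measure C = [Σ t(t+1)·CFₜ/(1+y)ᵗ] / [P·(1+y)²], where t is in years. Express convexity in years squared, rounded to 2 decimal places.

With y = 0.013:
  t   CF        PV=CF/(1+0.013)^t    t·PV        t(t+1)·PV
  1       687.50       678.6772       678.6772       1,357.3544
  2       687.50       669.9676     1,339.9352       4,019.8057
  3       687.50       661.3698     1,984.1094       7,936.4377
  4       687.50       652.8823     2,611.5294      13,057.6468
  5       687.50       644.5038     3,222.5190      19,335.1137
  6       687.50       636.2328     3,817.3966      26,721.7761
  7    25,687.50    23,466.8999   164,268.2996   1,314,146.3971
  Σ                 27,410.5335   177,922.4664   1,386,574.5315
P = 27,410.5335.
Convexity = Σ t(t+1)·PV / [P·(1+y)²] = 1,386,574.5315 / (27,410.5335 × 1.026169) = 49.29545.

49.30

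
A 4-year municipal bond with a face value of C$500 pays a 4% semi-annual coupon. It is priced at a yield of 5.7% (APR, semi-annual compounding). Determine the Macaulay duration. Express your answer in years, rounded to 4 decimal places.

3.7259 years

Periodic yield y = 0.0285. Discount each cash flow and weight by its period:
  t   CF        PV=CF/(1+0.0285)^t    t·PV
  1        10.00         9.7229         9.7229
  2        10.00         9.4535        18.9069
  3        10.00         9.1915        27.5745
  4        10.00         8.9368        35.7473
  5        10.00         8.6892        43.4459
  6        10.00         8.4484        50.6904
  7        10.00         8.2143        57.5000
  8       510.00       407.3201     3,258.5605
  Σ                    469.9766     3,502.1485
Price P = Σ PV = 469.9766.
Macaulay duration = Σ(t·PV) / P = 3,502.1485 / 469.9766 = 7.45175 half-year periods.
In years: 7.45175 / 2 = 3.72588 years.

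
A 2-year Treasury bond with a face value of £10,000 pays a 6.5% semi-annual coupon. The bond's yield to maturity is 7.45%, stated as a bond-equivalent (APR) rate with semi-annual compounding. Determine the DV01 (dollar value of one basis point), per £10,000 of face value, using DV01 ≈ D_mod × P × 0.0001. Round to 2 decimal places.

Periodic yield y = 0.03725.
  t   CF        PV=CF/(1+0.03725)^t    t·PV
  1       325.00       313.3285       313.3285
  2       325.00       302.0762       604.1524
  3       325.00       291.2279       873.6838
  4    10,325.00     8,919.8240    35,679.2961
  Σ                  9,826.4566    37,470.4608
P = 9,826.4566; D_Mac = 3.81322 half-year periods = 1.90661 yrs; D_mod = 1.83814 yrs.
DV01 ≈ 1.83814 × 9,826.4566 × 0.0001 = 1.806241.

£1.81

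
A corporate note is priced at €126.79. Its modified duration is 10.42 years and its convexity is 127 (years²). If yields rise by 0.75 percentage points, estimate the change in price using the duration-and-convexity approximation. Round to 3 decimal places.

-€9.456

Duration effect: -D_mod·Δy = -10.42 × (+0.0075) = -0.078150
Convexity effect: ½·C·(Δy)² = 0.5 × 127 × (0.0075)² = +0.003571875
ΔP/P ≈ -0.078150 + 0.003571875 = -0.074578125
ΔP ≈ 126.79 × (-0.074578125) = -9.45576046875.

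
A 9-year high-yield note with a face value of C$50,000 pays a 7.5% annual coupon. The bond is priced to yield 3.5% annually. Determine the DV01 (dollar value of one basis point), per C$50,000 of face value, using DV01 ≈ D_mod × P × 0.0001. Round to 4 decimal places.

Periodic yield y = 0.035.
  t   CF        PV=CF/(1+0.035)^t    t·PV
  1     3,750.00     3,623.1884     3,623.1884
  2     3,750.00     3,500.6651     7,001.3303
  3     3,750.00     3,382.2851    10,146.8554
  4     3,750.00     3,267.9084    13,071.6334
  5     3,750.00     3,157.3994    15,786.9969
  6     3,750.00     3,050.6274    18,303.7645
  7     3,750.00     2,947.4661    20,632.2627
  8     3,750.00     2,847.7933    22,782.3467
  9    53,750.00    39,438.0398   354,942.3578
  Σ                 65,215.3730   466,290.7361
P = 65,215.3730; D_Mac = 7.15001 yrs; D_mod = 6.90822 yrs.
DV01 ≈ 6.90822 × 65,215.3730 × 0.0001 = 45.052245.

C$45.0522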